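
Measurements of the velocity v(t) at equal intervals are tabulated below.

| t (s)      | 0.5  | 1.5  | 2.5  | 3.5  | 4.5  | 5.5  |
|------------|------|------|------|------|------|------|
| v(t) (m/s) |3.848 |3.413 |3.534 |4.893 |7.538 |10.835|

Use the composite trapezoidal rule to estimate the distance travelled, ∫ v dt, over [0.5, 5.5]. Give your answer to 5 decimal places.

26.71950

h = 1, n = 5.
(h/2)·[y₀ + 2y₁ + 2y₂ + 2y₃ + 2y₄ + y₅] = 0.5·(53.439) = 26.71950.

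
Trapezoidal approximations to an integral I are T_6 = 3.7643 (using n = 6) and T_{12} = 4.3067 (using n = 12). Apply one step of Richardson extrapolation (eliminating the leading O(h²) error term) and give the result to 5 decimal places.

R = (4·T_{12} − T_6) / 3 = (4·4.3067 − 3.7643)/3 = (13.4625)/3 = 4.48750.

4.48750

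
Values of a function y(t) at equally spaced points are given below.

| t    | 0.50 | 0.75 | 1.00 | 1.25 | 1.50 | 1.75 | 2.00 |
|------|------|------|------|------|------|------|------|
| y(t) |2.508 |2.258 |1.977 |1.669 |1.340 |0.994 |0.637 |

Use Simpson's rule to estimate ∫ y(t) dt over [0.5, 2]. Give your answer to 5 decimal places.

h = 0.25, n = 6.
(h/3)·[y₀ + 4y₁ + 2y₂ + 4y₃ + 2y₄ + 4y₅ + y₆] = 0.083333·(29.463) = 2.45525.

2.45525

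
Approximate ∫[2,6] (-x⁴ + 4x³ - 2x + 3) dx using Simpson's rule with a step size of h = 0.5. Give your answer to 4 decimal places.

-288.8333

h = (6 − 2)/8 = 0.5.
Nodes x₀,…,x₈ = 2, 2.5, 3, 3.5, 4, 4.5, 5, 5.5, 6.
f(x) = -x⁴ + 4x³ - 2x + 3: f₀=15, f₁=21.4375, f₂=24, f₃=17.4375, f₄=-5, f₅=-51.5625, f₆=-132, f₇=-257.5625, f₈=-441.
(h/3)·[f₀ + 4f₁ + 2f₂ + 4f₃ + 2f₄ + 4f₅ + 2f₆ + 4f₇ + f₈] = 0.166667·(-1733) = -288.8333.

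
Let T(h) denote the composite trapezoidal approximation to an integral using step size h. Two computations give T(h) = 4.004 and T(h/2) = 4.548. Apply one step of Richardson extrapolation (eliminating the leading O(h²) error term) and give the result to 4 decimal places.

R = (4·T(h/2) − T(h)) / 3 = (4·4.548 − 4.004)/3 = (14.188)/3 = 4.7293.

4.7293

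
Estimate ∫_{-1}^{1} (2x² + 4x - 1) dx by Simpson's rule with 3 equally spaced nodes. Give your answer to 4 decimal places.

h = (1 − (-1))/2 = 1.
Nodes x₀,…,x₂ = -1, 0, 1.
f(x) = 2x² + 4x - 1: f₀=-3, f₁=-1, f₂=5.
(h/3)·[f₀ + 4f₁ + f₂] = 0.333333·(-2) = -0.6667.

-0.6667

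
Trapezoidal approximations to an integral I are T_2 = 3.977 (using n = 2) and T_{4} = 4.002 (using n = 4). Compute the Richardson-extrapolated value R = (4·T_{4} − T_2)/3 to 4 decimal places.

R = (4·T_{4} − T_2) / 3 = (4·4.002 − 3.977)/3 = (12.031)/3 = 4.0103.

4.0103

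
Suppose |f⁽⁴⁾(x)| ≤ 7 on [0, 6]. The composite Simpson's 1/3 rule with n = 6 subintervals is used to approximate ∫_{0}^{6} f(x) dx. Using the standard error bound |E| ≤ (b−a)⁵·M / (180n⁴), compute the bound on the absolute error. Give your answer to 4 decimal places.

0.2333

|E| ≤ (6)⁵·7 / (180·6⁴) = 54432/233280 = 0.2333.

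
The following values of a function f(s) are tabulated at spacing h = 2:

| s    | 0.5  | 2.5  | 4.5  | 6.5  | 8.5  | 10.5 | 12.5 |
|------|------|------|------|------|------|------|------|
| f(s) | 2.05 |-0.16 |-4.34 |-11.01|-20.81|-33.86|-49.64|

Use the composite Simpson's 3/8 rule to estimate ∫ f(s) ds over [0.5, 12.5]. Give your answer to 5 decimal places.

h = 2, n = 6.
(3h/8)·[y₀ + 3y₁ + 3y₂ + 2y₃ + 3y₄ + 3y₅ + y₆] = 0.75·(-247.12) = -185.34000.

-185.34000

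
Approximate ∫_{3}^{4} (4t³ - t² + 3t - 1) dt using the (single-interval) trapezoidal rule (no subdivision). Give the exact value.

179

T = (b−a)/2 · [f(3) + f(4)] = 0.5·[107 + 251] = 179.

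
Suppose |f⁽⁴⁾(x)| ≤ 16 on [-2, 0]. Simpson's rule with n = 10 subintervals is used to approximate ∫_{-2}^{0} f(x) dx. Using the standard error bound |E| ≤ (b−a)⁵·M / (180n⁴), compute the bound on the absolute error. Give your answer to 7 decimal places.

|E| ≤ (2)⁵·16 / (180·10⁴) = 512/1800000 = 0.0002844.

0.0002844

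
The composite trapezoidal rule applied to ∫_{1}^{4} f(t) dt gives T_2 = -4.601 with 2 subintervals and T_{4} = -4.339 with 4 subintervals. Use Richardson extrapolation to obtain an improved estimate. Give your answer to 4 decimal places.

R = (4·T_{4} − T_2) / 3 = (4·(-4.339) − (-4.601))/3 = (-12.755)/3 = -4.2517.

-4.2517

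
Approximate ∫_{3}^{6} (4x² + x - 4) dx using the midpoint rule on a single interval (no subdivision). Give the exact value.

244.5

M = (b−a)·f(4.5) = 3·(81.5) = 244.5.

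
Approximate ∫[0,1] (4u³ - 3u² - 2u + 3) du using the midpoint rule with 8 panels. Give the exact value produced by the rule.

h = (1 − 0)/8 = 0.125.
Midpoints m₁,…,m₈ = 0.0625, 0.1875, 0.3125, 0.4375, 0.5625, 0.6875, 0.8125, 0.9375.
f(m₁)=2.8642578125, f(m₂)=2.5458984375, f(m₃)=2.2041015625, f(m₄)=1.8857421875, f(m₅)=1.6376953125, f(m₆)=1.5068359375, f(m₇)=1.5400390625, f(m₈)=1.7841796875.
h·[f(m₁) + f(m₂) + f(m₃) + f(m₄) + f(m₅) + f(m₆) + f(m₇) + f(m₈)] = 0.125·(15.96875) = 1.99609375.

1.99609375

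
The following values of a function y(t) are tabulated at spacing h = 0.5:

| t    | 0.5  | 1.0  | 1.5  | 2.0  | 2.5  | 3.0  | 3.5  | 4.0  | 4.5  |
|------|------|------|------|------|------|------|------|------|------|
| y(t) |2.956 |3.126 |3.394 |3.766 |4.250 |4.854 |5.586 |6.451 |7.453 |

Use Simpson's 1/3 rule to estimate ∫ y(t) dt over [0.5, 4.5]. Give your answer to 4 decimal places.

h = 0.5, n = 8.
(h/3)·[y₀ + 4y₁ + 2y₂ + 4y₃ + 2y₄ + 4y₅ + 2y₆ + 4y₇ + y₈] = 0.166667·(109.657) = 18.2762.

18.2762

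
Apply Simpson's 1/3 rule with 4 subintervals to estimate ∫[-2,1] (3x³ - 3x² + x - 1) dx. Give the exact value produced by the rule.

h = (1 − (-2))/4 = 0.75.
Nodes x₀,…,x₄ = -2, -1.25, -0.5, 0.25, 1.
f(x) = 3x³ - 3x² + x - 1: f₀=-39, f₁=-12.796875, f₂=-2.625, f₃=-0.890625, f₄=0.
(h/3)·[f₀ + 4f₁ + 2f₂ + 4f₃ + f₄] = 0.25·(-99) = -24.75.

-24.75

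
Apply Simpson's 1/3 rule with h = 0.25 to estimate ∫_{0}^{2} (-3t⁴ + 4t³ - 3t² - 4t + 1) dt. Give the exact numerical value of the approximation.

h = (2 − 0)/8 = 0.25.
Nodes t₀,…,t₈ = 0, 0.25, 0.5, 0.75, 1, 1.25, 1.5, 1.75, 2.
f(t) = -3t⁴ + 4t³ - 3t² - 4t + 1: f₀=1, f₁=-0.13671875, f₂=-1.4375, f₃=-2.94921875, f₄=-5, f₅=-8.19921875, f₆=-13.4375, f₇=-21.88671875, f₈=-35.
(h/3)·[f₀ + 4f₁ + 2f₂ + 4f₃ + 2f₄ + 4f₅ + 2f₆ + 4f₇ + f₈] = 0.083333·(-206.4375) = -17.203125.

-17.203125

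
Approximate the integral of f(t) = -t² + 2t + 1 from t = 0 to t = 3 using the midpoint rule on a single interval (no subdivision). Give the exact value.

M = (b−a)·f(1.5) = 3·(1.75) = 5.25.

5.25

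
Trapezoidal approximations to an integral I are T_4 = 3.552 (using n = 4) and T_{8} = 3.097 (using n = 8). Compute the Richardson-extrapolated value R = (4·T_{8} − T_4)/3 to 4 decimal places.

R = (4·T_{8} − T_4) / 3 = (4·3.097 − 3.552)/3 = (8.836)/3 = 2.9453.

2.9453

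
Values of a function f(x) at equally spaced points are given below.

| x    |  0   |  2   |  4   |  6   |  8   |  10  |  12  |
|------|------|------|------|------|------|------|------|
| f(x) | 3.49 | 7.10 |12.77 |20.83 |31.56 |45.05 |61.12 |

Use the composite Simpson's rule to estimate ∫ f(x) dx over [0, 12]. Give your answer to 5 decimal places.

296.79333

h = 2, n = 6.
(h/3)·[y₀ + 4y₁ + 2y₂ + 4y₃ + 2y₄ + 4y₅ + y₆] = 0.666667·(445.19) = 296.79333.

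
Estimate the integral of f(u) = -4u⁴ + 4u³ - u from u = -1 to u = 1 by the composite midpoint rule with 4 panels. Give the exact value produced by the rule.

h = (1 − (-1))/4 = 0.5.
Midpoints m₁,…,m₄ = -0.75, -0.25, 0.25, 0.75.
f(m₁)=-2.203125, f(m₂)=0.171875, f(m₃)=-0.203125, f(m₄)=-0.328125.
h·[f(m₁) + f(m₂) + f(m₃) + f(m₄)] = 0.5·(-2.5625) = -1.28125.

-1.28125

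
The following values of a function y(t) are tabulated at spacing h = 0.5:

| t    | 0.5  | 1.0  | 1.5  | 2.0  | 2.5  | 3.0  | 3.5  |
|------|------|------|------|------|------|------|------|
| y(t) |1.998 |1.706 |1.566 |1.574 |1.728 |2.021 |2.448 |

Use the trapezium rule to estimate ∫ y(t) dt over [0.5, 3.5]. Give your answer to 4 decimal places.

5.4090

h = 0.5, n = 6.
(h/2)·[y₀ + 2y₁ + 2y₂ + 2y₃ + 2y₄ + 2y₅ + y₆] = 0.25·(21.636) = 5.4090.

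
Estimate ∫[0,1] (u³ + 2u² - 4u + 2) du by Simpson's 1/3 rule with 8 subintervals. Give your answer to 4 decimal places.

h = (1 − 0)/8 = 0.125.
Nodes u₀,…,u₈ = 0, 0.125, 0.25, 0.375, 0.5, 0.625, 0.75, 0.875, 1.
f(u) = u³ + 2u² - 4u + 2: f₀=2, f₁=1.533203125, f₂=1.140625, f₃=0.833984375, f₄=0.625, f₅=0.525390625, f₆=0.546875, f₇=0.701171875, f₈=1.
(h/3)·[f₀ + 4f₁ + 2f₂ + 4f₃ + 2f₄ + 4f₅ + 2f₆ + 4f₇ + f₈] = 0.041667·(22) = 0.9167.

0.9167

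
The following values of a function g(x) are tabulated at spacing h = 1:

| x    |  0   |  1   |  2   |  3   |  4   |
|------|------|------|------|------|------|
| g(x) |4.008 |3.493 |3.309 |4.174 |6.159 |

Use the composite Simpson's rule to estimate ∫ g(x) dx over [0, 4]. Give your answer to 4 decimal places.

h = 1, n = 4.
(h/3)·[y₀ + 4y₁ + 2y₂ + 4y₃ + y₄] = 0.333333·(47.453) = 15.8177.

15.8177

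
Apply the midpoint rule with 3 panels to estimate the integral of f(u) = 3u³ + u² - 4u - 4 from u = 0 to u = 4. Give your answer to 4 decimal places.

154.0741

h = (4 − 0)/3 = 1.333333.
Midpoints m₁,…,m₃ = 0.666667, 2, 3.333333.
f(m₁)=-5.333333, f(m₂)=16, f(m₃)=104.888889.
h·[f(m₁) + f(m₂) + f(m₃)] = 1.333333·(115.555556) = 154.0741.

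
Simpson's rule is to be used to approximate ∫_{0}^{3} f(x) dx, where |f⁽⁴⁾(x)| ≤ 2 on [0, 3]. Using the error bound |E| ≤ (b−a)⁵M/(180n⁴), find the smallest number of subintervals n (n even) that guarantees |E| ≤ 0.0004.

Need 486/(180n⁴) ≤ 0.0004.
n⁴ ≥ 486/(180·0.0004) = 6750 ⇒ n ≥ 9.0641, so the smallest even n is 10. (n must be even for Simpson's rule.)

10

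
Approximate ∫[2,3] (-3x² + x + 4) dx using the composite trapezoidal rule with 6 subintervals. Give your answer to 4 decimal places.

-12.5139

h = (3 − 2)/6 = 0.166667.
Nodes x₀,…,x₆ = 2, 2.166667, 2.333333, 2.5, 2.666667, 2.833333, 3.
f(x) = -3x² + x + 4: f₀=-6, f₁=-7.916667, f₂=-10, f₃=-12.25, f₄=-14.666667, f₅=-17.25, f₆=-20.
(h/2)·[f₀ + 2f₁ + 2f₂ + 2f₃ + 2f₄ + 2f₅ + f₆] = 0.083333·(-150.166667) = -12.5139.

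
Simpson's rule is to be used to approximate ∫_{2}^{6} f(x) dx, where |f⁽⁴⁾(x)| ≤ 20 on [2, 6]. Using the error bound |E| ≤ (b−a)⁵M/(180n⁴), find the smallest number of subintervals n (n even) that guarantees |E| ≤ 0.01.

12

Need 20480/(180n⁴) ≤ 0.01.
n⁴ ≥ 20480/(180·0.01) = 11377.8 ⇒ n ≥ 10.3280, so the smallest even n is 12. (n must be even for Simpson's rule.)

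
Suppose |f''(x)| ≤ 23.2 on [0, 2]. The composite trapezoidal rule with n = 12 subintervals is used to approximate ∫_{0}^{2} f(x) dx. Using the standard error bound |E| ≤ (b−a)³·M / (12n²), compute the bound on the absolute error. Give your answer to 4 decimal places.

|E| ≤ (2)³·23.2 / (12·12²) = 185.6/1728 = 0.1074.

0.1074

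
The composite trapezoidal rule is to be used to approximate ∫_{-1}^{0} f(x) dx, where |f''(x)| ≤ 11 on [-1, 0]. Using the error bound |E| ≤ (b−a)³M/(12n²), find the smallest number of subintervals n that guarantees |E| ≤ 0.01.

10

Need 11/(12n²) ≤ 0.01.
n² ≥ 11/(12·0.01) = 91.6667 ⇒ n ≥ 9.5743, so the smallest n is 10.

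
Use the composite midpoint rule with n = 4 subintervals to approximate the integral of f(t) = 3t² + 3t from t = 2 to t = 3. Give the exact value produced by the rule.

26.484375

h = (3 − 2)/4 = 0.25.
Midpoints m₁,…,m₄ = 2.125, 2.375, 2.625, 2.875.
f(m₁)=19.921875, f(m₂)=24.046875, f(m₃)=28.546875, f(m₄)=33.421875.
h·[f(m₁) + f(m₂) + f(m₃) + f(m₄)] = 0.25·(105.9375) = 26.484375.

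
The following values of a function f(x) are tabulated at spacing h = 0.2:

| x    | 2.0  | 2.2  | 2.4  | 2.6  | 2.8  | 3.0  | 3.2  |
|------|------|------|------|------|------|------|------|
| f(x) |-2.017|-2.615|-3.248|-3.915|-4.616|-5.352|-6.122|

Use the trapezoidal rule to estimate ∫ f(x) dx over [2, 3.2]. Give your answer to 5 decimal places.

-4.76310

h = 0.2, n = 6.
(h/2)·[y₀ + 2y₁ + 2y₂ + 2y₃ + 2y₄ + 2y₅ + y₆] = 0.1·(-47.631) = -4.76310.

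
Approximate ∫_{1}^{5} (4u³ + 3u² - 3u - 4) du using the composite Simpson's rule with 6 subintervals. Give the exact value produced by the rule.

h = (5 − 1)/6 = 0.666667.
Nodes u₀,…,u₆ = 1, 1.666667, 2.333333, 3, 3.666667, 4.333333, 5.
f(u) = 4u³ + 3u² - 3u - 4: f₀=0, f₁=17.851852, f₂=56.148148, f₃=122, f₄=222.518519, f₅=364.814815, f₆=556.
(h/3)·[f₀ + 4f₁ + 2f₂ + 4f₃ + 2f₄ + 4f₅ + f₆] = 0.222222·(3132) = 696.

696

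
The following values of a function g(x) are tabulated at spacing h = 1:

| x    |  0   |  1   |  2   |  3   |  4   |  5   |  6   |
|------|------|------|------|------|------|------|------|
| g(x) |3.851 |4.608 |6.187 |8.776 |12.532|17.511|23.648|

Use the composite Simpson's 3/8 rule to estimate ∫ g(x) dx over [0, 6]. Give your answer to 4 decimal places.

62.8369

h = 1, n = 6.
(3h/8)·[y₀ + 3y₁ + 3y₂ + 2y₃ + 3y₄ + 3y₅ + y₆] = 0.375·(167.565) = 62.8369.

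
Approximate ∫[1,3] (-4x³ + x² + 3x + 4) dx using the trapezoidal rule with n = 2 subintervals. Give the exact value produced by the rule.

-59

h = (3 − 1)/2 = 1.
Nodes x₀,…,x₂ = 1, 2, 3.
f(x) = -4x³ + x² + 3x + 4: f₀=4, f₁=-18, f₂=-86.
(h/2)·[f₀ + 2f₁ + f₂] = 0.5·(-118) = -59.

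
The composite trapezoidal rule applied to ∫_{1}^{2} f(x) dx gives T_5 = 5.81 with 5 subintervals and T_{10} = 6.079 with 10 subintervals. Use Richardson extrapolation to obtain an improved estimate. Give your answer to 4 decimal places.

6.1687

R = (4·T_{10} − T_5) / 3 = (4·6.079 − 5.81)/3 = (18.506)/3 = 6.1687.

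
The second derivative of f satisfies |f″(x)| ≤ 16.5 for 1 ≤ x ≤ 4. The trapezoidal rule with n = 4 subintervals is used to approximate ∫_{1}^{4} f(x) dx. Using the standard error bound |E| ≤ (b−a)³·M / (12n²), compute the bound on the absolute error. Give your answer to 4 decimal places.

2.3203

|E| ≤ (3)³·16.5 / (12·4²) = 445.5/192 = 2.3203.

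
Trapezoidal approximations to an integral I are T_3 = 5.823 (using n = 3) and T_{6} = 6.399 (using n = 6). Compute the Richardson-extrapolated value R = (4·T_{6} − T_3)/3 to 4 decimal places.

6.5910

R = (4·T_{6} − T_3) / 3 = (4·6.399 − 5.823)/3 = (19.773)/3 = 6.5910.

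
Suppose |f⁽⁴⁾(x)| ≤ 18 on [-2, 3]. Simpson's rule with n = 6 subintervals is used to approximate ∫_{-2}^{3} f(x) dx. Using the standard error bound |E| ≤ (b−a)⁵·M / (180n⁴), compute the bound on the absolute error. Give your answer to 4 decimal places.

0.2411

|E| ≤ (5)⁵·18 / (180·6⁴) = 56250/233280 = 0.2411.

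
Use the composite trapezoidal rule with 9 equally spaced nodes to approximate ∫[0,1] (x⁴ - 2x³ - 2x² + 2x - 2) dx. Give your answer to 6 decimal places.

h = (1 − 0)/8 = 0.125.
Nodes x₀,…,x₈ = 0, 0.125, 0.25, 0.375, 0.5, 0.625, 0.75, 0.875, 1.
f(x) = x⁴ - 2x³ - 2x² + 2x - 2: f₀=-2, f₁=-1.784912109375, f₂=-1.65234375, f₃=-1.616943359375, f₄=-1.6875, f₅=-1.866943359375, f₆=-2.15234375, f₇=-2.534912109375, f₈=-3.
(h/2)·[f₀ + 2f₁ + 2f₂ + 2f₃ + 2f₄ + 2f₅ + 2f₆ + 2f₇ + f₈] = 0.0625·(-31.591796875) = -1.974487.

-1.974487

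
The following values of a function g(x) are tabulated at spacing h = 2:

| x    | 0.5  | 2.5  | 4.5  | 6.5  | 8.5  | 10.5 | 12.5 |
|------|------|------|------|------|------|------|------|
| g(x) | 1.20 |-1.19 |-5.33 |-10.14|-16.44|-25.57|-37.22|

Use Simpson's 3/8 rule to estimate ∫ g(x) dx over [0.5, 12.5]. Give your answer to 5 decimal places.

h = 2, n = 6.
(3h/8)·[y₀ + 3y₁ + 3y₂ + 2y₃ + 3y₄ + 3y₅ + y₆] = 0.75·(-201.89) = -151.41750.

-151.41750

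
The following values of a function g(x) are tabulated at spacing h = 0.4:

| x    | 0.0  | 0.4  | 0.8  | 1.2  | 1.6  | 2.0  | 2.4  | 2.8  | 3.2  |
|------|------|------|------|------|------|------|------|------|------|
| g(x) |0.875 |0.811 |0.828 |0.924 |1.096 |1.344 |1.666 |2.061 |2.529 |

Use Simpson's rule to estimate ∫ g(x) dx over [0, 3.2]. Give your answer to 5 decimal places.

h = 0.4, n = 8.
(h/3)·[y₀ + 4y₁ + 2y₂ + 4y₃ + 2y₄ + 4y₅ + 2y₆ + 4y₇ + y₈] = 0.133333·(31.144) = 4.15253.

4.15253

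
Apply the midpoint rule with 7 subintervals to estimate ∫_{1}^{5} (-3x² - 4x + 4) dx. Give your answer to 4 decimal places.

-155.6735

h = (5 − 1)/7 = 0.571429.
Midpoints m₁,…,m₇ = 1.285714, 1.857143, 2.428571, 3, 3.571429, 4.142857, 4.714286.
f(m₁)=-6.102041, f(m₂)=-13.775510, f(m₃)=-23.408163, f(m₄)=-35, f(m₅)=-48.551020, f(m₆)=-64.061224, f(m₇)=-81.530612.
h·[f(m₁) + f(m₂) + f(m₃) + f(m₄) + f(m₅) + f(m₆) + f(m₇)] = 0.571429·(-272.428571) = -155.6735.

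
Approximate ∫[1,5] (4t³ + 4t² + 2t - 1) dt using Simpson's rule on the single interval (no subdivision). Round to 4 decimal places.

S = (b−a)/6 · [f(1) + 4f(3) + f(5)] = 0.666667·[9 + 4·149 + 609] = 809.3333.

809.3333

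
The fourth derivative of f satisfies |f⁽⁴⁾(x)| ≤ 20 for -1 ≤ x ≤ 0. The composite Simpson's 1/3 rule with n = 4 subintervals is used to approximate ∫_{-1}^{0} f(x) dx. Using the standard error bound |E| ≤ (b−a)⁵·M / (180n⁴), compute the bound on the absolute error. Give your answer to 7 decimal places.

|E| ≤ (1)⁵·20 / (180·4⁴) = 20/46080 = 0.0004340.

0.0004340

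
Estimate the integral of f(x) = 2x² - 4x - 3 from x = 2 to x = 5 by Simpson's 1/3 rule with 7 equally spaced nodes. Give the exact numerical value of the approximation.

h = (5 − 2)/6 = 0.5.
Nodes x₀,…,x₆ = 2, 2.5, 3, 3.5, 4, 4.5, 5.
f(x) = 2x² - 4x - 3: f₀=-3, f₁=-0.5, f₂=3, f₃=7.5, f₄=13, f₅=19.5, f₆=27.
(h/3)·[f₀ + 4f₁ + 2f₂ + 4f₃ + 2f₄ + 4f₅ + f₆] = 0.166667·(162) = 27.

27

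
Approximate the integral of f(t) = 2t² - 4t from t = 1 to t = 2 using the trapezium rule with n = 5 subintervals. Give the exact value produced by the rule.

-1.32

h = (2 − 1)/5 = 0.2.
Nodes t₀,…,t₅ = 1, 1.2, 1.4, 1.6, 1.8, 2.
f(t) = 2t² - 4t: f₀=-2, f₁=-1.92, f₂=-1.68, f₃=-1.28, f₄=-0.72, f₅=0.
(h/2)·[f₀ + 2f₁ + 2f₂ + 2f₃ + 2f₄ + f₅] = 0.1·(-13.2) = -1.32.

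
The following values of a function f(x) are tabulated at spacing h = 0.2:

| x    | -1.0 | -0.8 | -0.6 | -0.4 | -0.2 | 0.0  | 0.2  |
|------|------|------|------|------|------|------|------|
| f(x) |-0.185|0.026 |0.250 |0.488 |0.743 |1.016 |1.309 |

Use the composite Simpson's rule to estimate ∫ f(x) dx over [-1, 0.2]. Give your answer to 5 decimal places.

h = 0.2, n = 6.
(h/3)·[y₀ + 4y₁ + 2y₂ + 4y₃ + 2y₄ + 4y₅ + y₆] = 0.066667·(9.230) = 0.61533.

0.61533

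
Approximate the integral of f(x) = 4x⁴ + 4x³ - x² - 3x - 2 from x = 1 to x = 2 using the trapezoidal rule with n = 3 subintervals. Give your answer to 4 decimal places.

h = (2 − 1)/3 = 0.333333.
Nodes x₀,…,x₃ = 1, 1.333333, 1.666667, 2.
f(x) = 4x⁴ + 4x³ - x² - 3x - 2: f₀=2, f₁=14.345679, f₂=39.604938, f₃=84.
(h/2)·[f₀ + 2f₁ + 2f₂ + f₃] = 0.166667·(193.901235) = 32.3169.

32.3169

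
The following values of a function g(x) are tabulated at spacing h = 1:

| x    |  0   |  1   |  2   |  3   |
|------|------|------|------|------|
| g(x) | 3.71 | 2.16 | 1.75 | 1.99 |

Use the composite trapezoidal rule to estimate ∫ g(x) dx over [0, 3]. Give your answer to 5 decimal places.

h = 1, n = 3.
(h/2)·[y₀ + 2y₁ + 2y₂ + y₃] = 0.5·(13.52) = 6.76000.

6.76000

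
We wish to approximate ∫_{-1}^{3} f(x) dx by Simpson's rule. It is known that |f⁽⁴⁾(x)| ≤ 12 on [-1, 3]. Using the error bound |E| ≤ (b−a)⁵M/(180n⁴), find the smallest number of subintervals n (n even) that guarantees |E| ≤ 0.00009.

30

Need 12288/(180n⁴) ≤ 0.00009.
n⁴ ≥ 12288/(180·0.00009) = 758519 ⇒ n ≥ 29.5115, so the smallest even n is 30. (n must be even for Simpson's rule.)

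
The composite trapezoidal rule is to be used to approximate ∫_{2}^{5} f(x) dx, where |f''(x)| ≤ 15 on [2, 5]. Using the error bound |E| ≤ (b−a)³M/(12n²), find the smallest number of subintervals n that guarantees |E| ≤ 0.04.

Need 405/(12n²) ≤ 0.04.
n² ≥ 405/(12·0.04) = 843.75 ⇒ n ≥ 29.0474, so the smallest n is 30.

30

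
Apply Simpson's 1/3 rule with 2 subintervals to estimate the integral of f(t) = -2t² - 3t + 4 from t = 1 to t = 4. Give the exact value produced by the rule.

h = (4 − 1)/2 = 1.5.
Nodes t₀,…,t₂ = 1, 2.5, 4.
f(t) = -2t² - 3t + 4: f₀=-1, f₁=-16, f₂=-40.
(h/3)·[f₀ + 4f₁ + f₂] = 0.5·(-105) = -52.5.

-52.5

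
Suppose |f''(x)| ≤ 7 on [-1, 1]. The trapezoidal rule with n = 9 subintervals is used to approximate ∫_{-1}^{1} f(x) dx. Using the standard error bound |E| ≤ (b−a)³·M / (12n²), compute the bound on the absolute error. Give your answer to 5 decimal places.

|E| ≤ (2)³·7 / (12·9²) = 56/972 = 0.05761.

0.05761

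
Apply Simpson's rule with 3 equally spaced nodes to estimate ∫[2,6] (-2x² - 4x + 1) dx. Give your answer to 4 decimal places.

-198.6667

h = (6 − 2)/2 = 2.
Nodes x₀,…,x₂ = 2, 4, 6.
f(x) = -2x² - 4x + 1: f₀=-15, f₁=-47, f₂=-95.
(h/3)·[f₀ + 4f₁ + f₂] = 0.666667·(-298) = -198.6667.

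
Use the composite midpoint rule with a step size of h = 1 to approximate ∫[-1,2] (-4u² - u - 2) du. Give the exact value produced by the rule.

-18.5

h = (2 − (-1))/3 = 1.
Midpoints m₁,…,m₃ = -0.5, 0.5, 1.5.
f(m₁)=-2.5, f(m₂)=-3.5, f(m₃)=-12.5.
h·[f(m₁) + f(m₂) + f(m₃)] = 1·(-18.5) = -18.5.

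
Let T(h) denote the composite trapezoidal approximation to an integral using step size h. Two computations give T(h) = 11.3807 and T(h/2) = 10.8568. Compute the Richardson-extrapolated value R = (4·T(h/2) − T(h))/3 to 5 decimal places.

R = (4·T(h/2) − T(h)) / 3 = (4·10.8568 − 11.3807)/3 = (32.0465)/3 = 10.68217.

10.68217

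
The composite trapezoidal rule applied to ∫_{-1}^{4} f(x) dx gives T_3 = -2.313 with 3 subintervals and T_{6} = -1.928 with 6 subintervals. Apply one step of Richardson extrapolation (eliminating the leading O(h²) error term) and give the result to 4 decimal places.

-1.7997

R = (4·T_{6} − T_3) / 3 = (4·(-1.928) − (-2.313))/3 = (-5.399)/3 = -1.7997.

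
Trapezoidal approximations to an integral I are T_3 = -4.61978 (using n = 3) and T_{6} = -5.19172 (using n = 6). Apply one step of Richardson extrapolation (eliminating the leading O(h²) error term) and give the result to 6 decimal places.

-5.382367

R = (4·T_{6} − T_3) / 3 = (4·(-5.19172) − (-4.61978))/3 = (-16.14710)/3 = -5.382367.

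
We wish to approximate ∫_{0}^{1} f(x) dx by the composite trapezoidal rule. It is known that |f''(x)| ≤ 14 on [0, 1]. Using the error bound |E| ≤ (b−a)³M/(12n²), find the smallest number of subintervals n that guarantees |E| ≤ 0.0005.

Need 14/(12n²) ≤ 0.0005.
n² ≥ 14/(12·0.0005) = 2333.33 ⇒ n ≥ 48.3046, so the smallest n is 49.

49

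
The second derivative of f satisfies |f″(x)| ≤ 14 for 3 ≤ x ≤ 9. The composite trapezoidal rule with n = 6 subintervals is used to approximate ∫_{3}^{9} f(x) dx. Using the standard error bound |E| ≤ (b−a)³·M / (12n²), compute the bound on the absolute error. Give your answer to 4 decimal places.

7.0000

|E| ≤ (6)³·14 / (12·6²) = 3024/432 = 7.0000.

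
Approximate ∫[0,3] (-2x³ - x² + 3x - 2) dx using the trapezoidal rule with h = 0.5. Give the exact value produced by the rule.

h = (3 − 0)/6 = 0.5.
Nodes x₀,…,x₆ = 0, 0.5, 1, 1.5, 2, 2.5, 3.
f(x) = -2x³ - x² + 3x - 2: f₀=-2, f₁=-1, f₂=-2, f₃=-6.5, f₄=-16, f₅=-32, f₆=-56.
(h/2)·[f₀ + 2f₁ + 2f₂ + 2f₃ + 2f₄ + 2f₅ + f₆] = 0.25·(-173) = -43.25.

-43.25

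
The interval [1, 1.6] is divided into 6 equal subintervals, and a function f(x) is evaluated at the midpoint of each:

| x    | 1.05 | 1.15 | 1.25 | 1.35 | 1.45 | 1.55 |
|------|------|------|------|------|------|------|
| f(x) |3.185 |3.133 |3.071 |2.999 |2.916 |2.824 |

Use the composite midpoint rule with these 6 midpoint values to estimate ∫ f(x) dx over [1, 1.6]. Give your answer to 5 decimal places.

h = 0.1, n = 6.
h·[y(m₁) + y(m₂) + y(m₃) + y(m₄) + y(m₅) + y(m₆)] = 0.1·(18.128) = 1.81280.

1.81280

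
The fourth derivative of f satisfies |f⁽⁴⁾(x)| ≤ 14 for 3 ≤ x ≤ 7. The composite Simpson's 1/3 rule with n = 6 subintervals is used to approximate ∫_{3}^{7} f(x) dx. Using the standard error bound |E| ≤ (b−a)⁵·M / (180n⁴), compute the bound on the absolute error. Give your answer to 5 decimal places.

|E| ≤ (4)⁵·14 / (180·6⁴) = 14336/233280 = 0.06145.

0.06145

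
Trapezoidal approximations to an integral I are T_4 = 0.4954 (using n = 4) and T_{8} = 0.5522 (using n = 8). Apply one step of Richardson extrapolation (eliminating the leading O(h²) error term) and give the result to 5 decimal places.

R = (4·T_{8} − T_4) / 3 = (4·0.5522 − 0.4954)/3 = (1.7134)/3 = 0.57113.

0.57113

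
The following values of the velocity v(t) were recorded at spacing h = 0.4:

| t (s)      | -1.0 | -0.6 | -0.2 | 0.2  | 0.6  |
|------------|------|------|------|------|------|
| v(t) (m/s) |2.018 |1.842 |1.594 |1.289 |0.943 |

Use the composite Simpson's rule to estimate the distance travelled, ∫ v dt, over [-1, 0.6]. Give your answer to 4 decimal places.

2.4897

h = 0.4, n = 4.
(h/3)·[y₀ + 4y₁ + 2y₂ + 4y₃ + y₄] = 0.133333·(18.673) = 2.4897.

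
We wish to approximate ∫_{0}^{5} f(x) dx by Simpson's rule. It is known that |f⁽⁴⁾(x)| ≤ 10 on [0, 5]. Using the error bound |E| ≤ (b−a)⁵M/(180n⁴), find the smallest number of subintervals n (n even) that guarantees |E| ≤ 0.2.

6

Need 31250/(180n⁴) ≤ 0.2.
n⁴ ≥ 31250/(180·0.2) = 868.056 ⇒ n ≥ 5.4280, so the smallest even n is 6. (n must be even for Simpson's rule.)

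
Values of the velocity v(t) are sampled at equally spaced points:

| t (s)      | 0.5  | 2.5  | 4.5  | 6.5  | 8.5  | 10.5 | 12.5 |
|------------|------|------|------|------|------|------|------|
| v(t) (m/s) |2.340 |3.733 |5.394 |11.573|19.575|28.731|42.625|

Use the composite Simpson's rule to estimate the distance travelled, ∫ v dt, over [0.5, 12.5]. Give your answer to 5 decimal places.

h = 2, n = 6.
(h/3)·[y₀ + 4y₁ + 2y₂ + 4y₃ + 2y₄ + 4y₅ + y₆] = 0.666667·(271.051) = 180.70067.

180.70067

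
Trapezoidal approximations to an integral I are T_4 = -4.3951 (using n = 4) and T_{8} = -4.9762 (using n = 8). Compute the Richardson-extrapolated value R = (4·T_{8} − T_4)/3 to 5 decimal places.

R = (4·T_{8} − T_4) / 3 = (4·(-4.9762) − (-4.3951))/3 = (-15.5097)/3 = -5.16990.

-5.16990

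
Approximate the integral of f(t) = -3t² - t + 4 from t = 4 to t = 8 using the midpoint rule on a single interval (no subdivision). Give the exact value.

-440

M = (b−a)·f(6) = 4·(-110) = -440.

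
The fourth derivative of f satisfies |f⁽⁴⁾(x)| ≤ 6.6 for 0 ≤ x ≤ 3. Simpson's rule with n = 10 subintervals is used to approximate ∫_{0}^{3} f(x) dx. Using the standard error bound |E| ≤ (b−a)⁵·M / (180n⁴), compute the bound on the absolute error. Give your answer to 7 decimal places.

|E| ≤ (3)⁵·6.6 / (180·10⁴) = 1603.8/1800000 = 0.0008910.

0.0008910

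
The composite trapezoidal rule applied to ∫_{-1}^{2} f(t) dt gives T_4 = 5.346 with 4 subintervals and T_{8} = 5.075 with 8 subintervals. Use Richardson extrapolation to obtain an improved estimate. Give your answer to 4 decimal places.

4.9847

R = (4·T_{8} − T_4) / 3 = (4·5.075 − 5.346)/3 = (14.954)/3 = 4.9847.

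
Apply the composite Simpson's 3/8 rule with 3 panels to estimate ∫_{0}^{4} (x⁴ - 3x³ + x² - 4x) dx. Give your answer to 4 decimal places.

h = (4 − 0)/3 = 1.333333.
Nodes x₀,…,x₃ = 0, 1.333333, 2.666667, 4.
f(x) = x⁴ - 3x³ + x² - 4x: f₀=0, f₁=-7.506173, f₂=-9.876543, f₃=64.
(3h/8)·[f₀ + 3f₁ + 3f₂ + f₃] = 0.5·(11.851852) = 5.9259.

5.9259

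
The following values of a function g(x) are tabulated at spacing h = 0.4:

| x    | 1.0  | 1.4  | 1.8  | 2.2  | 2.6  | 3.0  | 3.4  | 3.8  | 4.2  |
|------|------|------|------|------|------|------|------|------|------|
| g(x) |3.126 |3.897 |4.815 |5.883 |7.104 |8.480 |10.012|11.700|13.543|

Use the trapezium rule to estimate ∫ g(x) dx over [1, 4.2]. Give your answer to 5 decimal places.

24.09020

h = 0.4, n = 8.
(h/2)·[y₀ + 2y₁ + 2y₂ + 2y₃ + 2y₄ + 2y₅ + 2y₆ + 2y₇ + y₈] = 0.2·(120.451) = 24.09020.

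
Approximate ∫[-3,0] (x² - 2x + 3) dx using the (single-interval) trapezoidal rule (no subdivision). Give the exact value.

31.5

T = (b−a)/2 · [f(-3) + f(0)] = 1.5·[18 + 3] = 31.5.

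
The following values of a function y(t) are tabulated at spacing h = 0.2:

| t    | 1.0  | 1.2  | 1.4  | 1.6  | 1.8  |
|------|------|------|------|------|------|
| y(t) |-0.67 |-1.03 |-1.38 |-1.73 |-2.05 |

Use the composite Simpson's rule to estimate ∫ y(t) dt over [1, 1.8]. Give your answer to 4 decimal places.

h = 0.2, n = 4.
(h/3)·[y₀ + 4y₁ + 2y₂ + 4y₃ + y₄] = 0.066667·(-16.52) = -1.1013.

-1.1013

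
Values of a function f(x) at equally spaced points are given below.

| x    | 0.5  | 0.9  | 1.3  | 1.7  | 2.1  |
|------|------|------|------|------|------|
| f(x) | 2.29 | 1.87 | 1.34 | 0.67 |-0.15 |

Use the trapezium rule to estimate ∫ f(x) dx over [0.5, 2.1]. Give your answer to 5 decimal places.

h = 0.4, n = 4.
(h/2)·[y₀ + 2y₁ + 2y₂ + 2y₃ + y₄] = 0.2·(9.90) = 1.98000.

1.98000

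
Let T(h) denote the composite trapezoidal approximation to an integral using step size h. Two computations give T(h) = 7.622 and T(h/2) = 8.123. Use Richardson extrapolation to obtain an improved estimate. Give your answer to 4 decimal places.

R = (4·T(h/2) − T(h)) / 3 = (4·8.123 − 7.622)/3 = (24.870)/3 = 8.2900.

8.2900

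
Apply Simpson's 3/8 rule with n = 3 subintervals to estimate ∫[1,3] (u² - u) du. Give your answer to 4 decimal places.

4.6667

h = (3 − 1)/3 = 0.666667.
Nodes u₀,…,u₃ = 1, 1.666667, 2.333333, 3.
f(u) = u² - u: f₀=0, f₁=1.111111, f₂=3.111111, f₃=6.
(3h/8)·[f₀ + 3f₁ + 3f₂ + f₃] = 0.25·(18.666667) = 4.6667.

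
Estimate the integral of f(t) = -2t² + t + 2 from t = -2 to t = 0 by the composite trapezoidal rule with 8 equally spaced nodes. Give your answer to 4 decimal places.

h = (0 − (-2))/7 = 0.285714.
Nodes t₀,…,t₇ = -2, -1.714286, -1.428571, -1.142857, -0.857143, -0.571429, -0.285714, 0.
f(t) = -2t² + t + 2: f₀=-8, f₁=-5.591837, f₂=-3.510204, f₃=-1.755102, f₄=-0.326531, f₅=0.775510, f₆=1.551020, f₇=2.
(h/2)·[f₀ + 2f₁ + 2f₂ + 2f₃ + 2f₄ + 2f₅ + 2f₆ + f₇] = 0.142857·(-23.714286) = -3.3878.

-3.3878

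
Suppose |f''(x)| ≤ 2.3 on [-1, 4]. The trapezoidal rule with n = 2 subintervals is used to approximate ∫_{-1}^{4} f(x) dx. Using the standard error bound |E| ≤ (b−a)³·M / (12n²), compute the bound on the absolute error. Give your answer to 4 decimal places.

|E| ≤ (5)³·2.3 / (12·2²) = 287.5/48 = 5.9896.

5.9896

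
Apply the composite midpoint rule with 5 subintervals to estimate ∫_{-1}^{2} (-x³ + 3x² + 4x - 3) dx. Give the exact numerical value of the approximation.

h = (2 − (-1))/5 = 0.6.
Midpoints m₁,…,m₅ = -0.7, -0.1, 0.5, 1.1, 1.7.
f(m₁)=-3.987, f(m₂)=-3.369, f(m₃)=-0.375, f(m₄)=3.699, f(m₅)=7.557.
h·[f(m₁) + f(m₂) + f(m₃) + f(m₄) + f(m₅)] = 0.6·(3.525) = 2.115.

2.115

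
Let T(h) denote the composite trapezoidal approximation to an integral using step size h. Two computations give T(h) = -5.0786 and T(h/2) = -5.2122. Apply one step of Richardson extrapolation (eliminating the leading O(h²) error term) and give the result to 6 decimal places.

-5.256733

R = (4·T(h/2) − T(h)) / 3 = (4·(-5.2122) − (-5.0786))/3 = (-15.7702)/3 = -5.256733.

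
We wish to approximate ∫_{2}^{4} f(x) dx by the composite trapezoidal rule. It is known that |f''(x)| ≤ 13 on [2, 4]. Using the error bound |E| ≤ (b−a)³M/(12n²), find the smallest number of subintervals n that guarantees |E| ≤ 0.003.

54

Need 104/(12n²) ≤ 0.003.
n² ≥ 104/(12·0.003) = 2888.89 ⇒ n ≥ 53.7484, so the smallest n is 54.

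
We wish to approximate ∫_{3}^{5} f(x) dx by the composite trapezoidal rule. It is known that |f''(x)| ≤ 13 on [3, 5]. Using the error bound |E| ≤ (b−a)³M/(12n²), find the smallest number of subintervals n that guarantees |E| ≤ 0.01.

30

Need 104/(12n²) ≤ 0.01.
n² ≥ 104/(12·0.01) = 866.667 ⇒ n ≥ 29.4392, so the smallest n is 30.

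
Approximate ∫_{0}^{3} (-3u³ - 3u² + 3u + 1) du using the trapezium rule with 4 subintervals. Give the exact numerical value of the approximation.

h = (3 − 0)/4 = 0.75.
Nodes u₀,…,u₄ = 0, 0.75, 1.5, 2.25, 3.
f(u) = -3u³ - 3u² + 3u + 1: f₀=1, f₁=0.296875, f₂=-11.375, f₃=-41.609375, f₄=-98.
(h/2)·[f₀ + 2f₁ + 2f₂ + 2f₃ + f₄] = 0.375·(-202.375) = -75.890625.

-75.890625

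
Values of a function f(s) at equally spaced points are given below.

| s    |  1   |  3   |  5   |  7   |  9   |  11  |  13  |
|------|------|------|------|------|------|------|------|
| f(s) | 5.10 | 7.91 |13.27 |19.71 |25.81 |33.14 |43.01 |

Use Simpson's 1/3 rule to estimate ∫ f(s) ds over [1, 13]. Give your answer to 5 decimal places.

h = 2, n = 6.
(h/3)·[y₀ + 4y₁ + 2y₂ + 4y₃ + 2y₄ + 4y₅ + y₆] = 0.666667·(369.31) = 246.20667.

246.20667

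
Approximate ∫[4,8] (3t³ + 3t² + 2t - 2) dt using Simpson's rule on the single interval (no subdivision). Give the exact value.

S = (b−a)/6 · [f(4) + 4f(6) + f(8)] = 0.666667·[246 + 4·766 + 1742] = 3368.

3368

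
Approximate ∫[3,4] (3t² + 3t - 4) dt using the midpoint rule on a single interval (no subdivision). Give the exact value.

M = (b−a)·f(3.5) = 1·(43.25) = 43.25.

43.25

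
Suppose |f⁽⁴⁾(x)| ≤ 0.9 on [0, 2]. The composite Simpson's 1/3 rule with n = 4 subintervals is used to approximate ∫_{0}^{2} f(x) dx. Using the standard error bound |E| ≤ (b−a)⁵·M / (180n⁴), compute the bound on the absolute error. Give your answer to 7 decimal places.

0.0006250

|E| ≤ (2)⁵·0.9 / (180·4⁴) = 28.8/46080 = 0.0006250.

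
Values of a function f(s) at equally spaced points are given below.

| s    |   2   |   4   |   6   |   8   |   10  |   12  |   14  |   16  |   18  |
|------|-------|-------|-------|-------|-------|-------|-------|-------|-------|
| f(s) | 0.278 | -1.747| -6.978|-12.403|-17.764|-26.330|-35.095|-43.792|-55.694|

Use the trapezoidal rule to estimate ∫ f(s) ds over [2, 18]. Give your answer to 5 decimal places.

h = 2, n = 8.
(h/2)·[y₀ + 2y₁ + 2y₂ + 2y₃ + 2y₄ + 2y₅ + 2y₆ + 2y₇ + y₈] = 1·(-343.634) = -343.63400.

-343.63400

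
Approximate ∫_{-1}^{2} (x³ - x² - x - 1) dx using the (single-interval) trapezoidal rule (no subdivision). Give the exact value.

T = (b−a)/2 · [f(-1) + f(2)] = 1.5·[(-2) + 1] = -1.5.

-1.5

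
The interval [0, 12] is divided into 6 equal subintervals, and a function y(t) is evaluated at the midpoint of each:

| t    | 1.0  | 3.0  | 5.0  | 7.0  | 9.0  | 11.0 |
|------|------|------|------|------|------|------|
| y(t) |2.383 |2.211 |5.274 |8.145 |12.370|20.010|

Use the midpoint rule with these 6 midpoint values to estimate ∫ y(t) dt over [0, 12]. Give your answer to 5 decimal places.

h = 2, n = 6.
h·[y(m₁) + y(m₂) + y(m₃) + y(m₄) + y(m₅) + y(m₆)] = 2·(50.393) = 100.78600.

100.78600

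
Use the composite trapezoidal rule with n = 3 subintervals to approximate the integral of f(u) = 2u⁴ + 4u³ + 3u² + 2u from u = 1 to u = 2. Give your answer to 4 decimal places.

h = (2 − 1)/3 = 0.333333.
Nodes u₀,…,u₃ = 1, 1.333333, 1.666667, 2.
f(u) = 2u⁴ + 4u³ + 3u² + 2u: f₀=11, f₁=23.802469, f₂=45.617284, f₃=80.
(h/2)·[f₀ + 2f₁ + 2f₂ + f₃] = 0.166667·(229.839506) = 38.3066.

38.3066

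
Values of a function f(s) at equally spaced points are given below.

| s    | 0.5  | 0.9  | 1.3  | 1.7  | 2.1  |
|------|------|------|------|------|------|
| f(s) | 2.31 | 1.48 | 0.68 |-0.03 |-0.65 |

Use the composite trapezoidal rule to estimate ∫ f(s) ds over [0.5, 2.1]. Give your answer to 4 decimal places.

1.1840

h = 0.4, n = 4.
(h/2)·[y₀ + 2y₁ + 2y₂ + 2y₃ + y₄] = 0.2·(5.92) = 1.1840.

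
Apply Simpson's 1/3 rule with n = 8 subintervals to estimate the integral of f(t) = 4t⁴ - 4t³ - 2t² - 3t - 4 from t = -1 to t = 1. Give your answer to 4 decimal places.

h = (1 − (-1))/8 = 0.25.
Nodes t₀,…,t₈ = -1, -0.75, -0.5, -0.25, 0, 0.25, 0.5, 0.75, 1.
f(t) = 4t⁴ - 4t³ - 2t² - 3t - 4: f₀=5, f₁=0.078125, f₂=-2.25, f₃=-3.296875, f₄=-4, f₅=-4.921875, f₆=-6.25, f₇=-7.796875, f₈=-9.
(h/3)·[f₀ + 4f₁ + 2f₂ + 4f₃ + 2f₄ + 4f₅ + 2f₆ + 4f₇ + f₈] = 0.083333·(-92.75) = -7.7292.

-7.7292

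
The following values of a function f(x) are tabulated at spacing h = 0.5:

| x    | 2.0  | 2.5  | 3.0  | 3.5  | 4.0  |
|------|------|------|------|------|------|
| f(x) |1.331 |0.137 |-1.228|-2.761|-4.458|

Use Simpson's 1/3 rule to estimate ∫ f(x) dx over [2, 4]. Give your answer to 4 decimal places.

-2.6798

h = 0.5, n = 4.
(h/3)·[y₀ + 4y₁ + 2y₂ + 4y₃ + y₄] = 0.166667·(-16.079) = -2.6798.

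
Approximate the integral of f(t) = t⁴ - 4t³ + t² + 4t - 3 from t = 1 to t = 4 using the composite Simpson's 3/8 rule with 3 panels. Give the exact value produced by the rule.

-7.5

h = (4 − 1)/3 = 1.
Nodes t₀,…,t₃ = 1, 2, 3, 4.
f(t) = t⁴ - 4t³ + t² + 4t - 3: f₀=-1, f₁=-7, f₂=-9, f₃=29.
(3h/8)·[f₀ + 3f₁ + 3f₂ + f₃] = 0.375·(-20) = -7.5.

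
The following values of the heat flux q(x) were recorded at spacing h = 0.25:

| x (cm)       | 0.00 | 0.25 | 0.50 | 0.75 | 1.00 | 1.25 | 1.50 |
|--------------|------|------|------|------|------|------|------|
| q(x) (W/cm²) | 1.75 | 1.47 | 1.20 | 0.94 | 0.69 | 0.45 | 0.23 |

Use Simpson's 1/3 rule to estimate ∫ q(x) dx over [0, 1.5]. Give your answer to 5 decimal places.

1.43333

h = 0.25, n = 6.
(h/3)·[y₀ + 4y₁ + 2y₂ + 4y₃ + 2y₄ + 4y₅ + y₆] = 0.083333·(17.20) = 1.43333.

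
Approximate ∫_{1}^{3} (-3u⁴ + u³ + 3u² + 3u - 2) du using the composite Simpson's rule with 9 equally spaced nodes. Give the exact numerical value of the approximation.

h = (3 − 1)/8 = 0.25.
Nodes u₀,…,u₈ = 1, 1.25, 1.5, 1.75, 2, 2.25, 2.5, 2.75, 3.
f(u) = -3u⁴ + u³ + 3u² + 3u - 2: f₀=2, f₁=1.06640625, f₂=-2.5625, f₃=-10.33984375, f₄=-24, f₅=-45.55859375, f₆=-77.3125, f₇=-121.83984375, f₈=-182.
(h/3)·[f₀ + 4f₁ + 2f₂ + 4f₃ + 2f₄ + 4f₅ + 2f₆ + 4f₇ + f₈] = 0.083333·(-1094.4375) = -91.203125.

-91.203125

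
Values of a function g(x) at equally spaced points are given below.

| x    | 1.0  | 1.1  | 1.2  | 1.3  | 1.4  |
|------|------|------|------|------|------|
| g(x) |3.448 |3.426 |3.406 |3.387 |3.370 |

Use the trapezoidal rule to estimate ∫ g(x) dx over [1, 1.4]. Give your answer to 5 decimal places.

1.36280

h = 0.1, n = 4.
(h/2)·[y₀ + 2y₁ + 2y₂ + 2y₃ + y₄] = 0.05·(27.256) = 1.36280.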